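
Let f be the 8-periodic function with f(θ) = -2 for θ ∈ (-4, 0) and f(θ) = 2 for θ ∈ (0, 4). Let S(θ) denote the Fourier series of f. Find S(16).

θ = 16 differs from θ = 0 by 2 full period(s), and the series is 8-periodic.
At θ = 0 the one-sided limits are f(0^-) = -2 and f(0^+) = 2.
By Dirichlet's theorem the series converges to their average, [(-2) + (2)]/2 = 0.

0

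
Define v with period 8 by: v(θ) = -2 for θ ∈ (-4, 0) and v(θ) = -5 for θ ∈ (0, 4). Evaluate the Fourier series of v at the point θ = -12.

θ = -12 differs from θ = 4 by -2 full period(s), and the series is 8-periodic.
At θ = 4 the one-sided limits are v(4^-) = -5 and v(4^+) = -2.
By Dirichlet's theorem the series converges to their average, [(-5) + (-2)]/2 = -7/2.

-7/2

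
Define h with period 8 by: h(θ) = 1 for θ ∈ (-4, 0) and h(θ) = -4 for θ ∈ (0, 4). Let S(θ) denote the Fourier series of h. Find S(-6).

θ = -6 differs from θ = 2 by -1 full period(s), and the series is 8-periodic.
h is continuous at θ = 2 with value -4, so the series converges to -4 there.

-4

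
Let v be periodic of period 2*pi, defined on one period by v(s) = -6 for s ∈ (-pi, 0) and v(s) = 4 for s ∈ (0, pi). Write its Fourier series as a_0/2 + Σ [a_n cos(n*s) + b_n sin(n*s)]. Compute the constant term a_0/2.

-1

a_0 = 1/pi ∫_{-pi}^{pi} v(s) ds = 1/pi · (-2*pi) = -2.
So the constant term a_0/2 = -1.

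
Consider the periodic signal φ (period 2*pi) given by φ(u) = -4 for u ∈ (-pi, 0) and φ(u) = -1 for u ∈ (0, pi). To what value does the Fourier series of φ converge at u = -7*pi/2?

-1

u = -7*pi/2 differs from u = pi/2 by -2 full period(s), and the series is 2*pi-periodic.
φ is continuous at u = pi/2 with value -1, so the series converges to -1 there.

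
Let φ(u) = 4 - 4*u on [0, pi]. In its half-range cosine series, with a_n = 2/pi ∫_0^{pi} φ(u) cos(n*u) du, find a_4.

a_4 = 2/pi ∫_0^{pi} (4 - 4*u) cos(4*u) du.
Integrating by parts (boundary term plus one more integral), an antiderivative of (4 - 4*u) cos(4*u) is -u*sin(4*u) + sin(4*u) - cos(4*u)/4; evaluating from 0 to pi: ∫_{0}^{pi} (4 - 4*u) cos(4*u) du = (-1/4) - (-1/4) = 0.
Hence a_4 = (2/pi)·(0) = 0.

0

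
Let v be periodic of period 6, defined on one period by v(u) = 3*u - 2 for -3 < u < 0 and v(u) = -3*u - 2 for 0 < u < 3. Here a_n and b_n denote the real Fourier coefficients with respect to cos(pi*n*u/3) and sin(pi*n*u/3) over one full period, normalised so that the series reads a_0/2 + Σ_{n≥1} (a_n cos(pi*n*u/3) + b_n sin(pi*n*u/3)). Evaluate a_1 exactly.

36/pi**2

a_1 = 1/3 ∫_{-3}^{3} v(u) cos(pi*u/3) du.
v is even and cos(pi*u/3) is even, so the integrand is even and a_1 = 2/3 ∫_0^{3} v(u) cos(pi*u/3) du.
Integrating by parts (boundary term plus one more integral), an antiderivative of (-3*u - 2) cos(pi*u/3) is -9*u*sin(pi*u/3)/pi - 6*sin(pi*u/3)/pi - 27*cos(pi*u/3)/pi**2; evaluating from 0 to 3: ∫_{0}^{3} (-3*u - 2) cos(pi*u/3) du = (27/pi**2) - (-27/pi**2) = 54/pi**2.
Hence a_1 = (2/3)·(54/pi**2) = 36/pi**2.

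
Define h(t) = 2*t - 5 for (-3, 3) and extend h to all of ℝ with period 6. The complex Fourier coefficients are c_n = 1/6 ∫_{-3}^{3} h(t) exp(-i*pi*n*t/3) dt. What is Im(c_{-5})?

6/(5*pi)

Since h is real-valued, Im(c_{-5}) = -1/6 ∫_{-3}^{3} h(t) sin(-5*pi*t/3) dt = b_{5}/2.
Integrating by parts (boundary term plus one more integral), an antiderivative of (2*t - 5) sin(-5*pi*t/3) is 6*t*cos(5*pi*t/3)/(5*pi) - 18*sin(5*pi*t/3)/(25*pi**2) - 3*cos(5*pi*t/3)/pi; evaluating from -3 to 3: ∫_{-3}^{3} (2*t - 5) sin(-5*pi*t/3) dt = (-3/(5*pi)) - (33/(5*pi)) = -36/(5*pi).
Hence Im(c_{-5}) = (-1/6)·(-36/(5*pi)) = 6/(5*pi).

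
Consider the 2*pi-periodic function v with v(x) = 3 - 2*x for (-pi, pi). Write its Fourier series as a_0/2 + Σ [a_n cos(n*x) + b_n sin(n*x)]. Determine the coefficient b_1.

b_1 = 1/pi ∫_{-pi}^{pi} v(x) sin(x) dx.
Integrating by parts (boundary term plus one more integral), an antiderivative of (3 - 2*x) sin(x) is 2*x*cos(x) - 2*sin(x) - 3*cos(x); evaluating from -pi to pi: ∫_{-pi}^{pi} (3 - 2*x) sin(x) dx = (3 - 2*pi) - (3 + 2*pi) = -4*pi.
Hence b_1 = (1/pi)·(-4*pi) = -4.

-4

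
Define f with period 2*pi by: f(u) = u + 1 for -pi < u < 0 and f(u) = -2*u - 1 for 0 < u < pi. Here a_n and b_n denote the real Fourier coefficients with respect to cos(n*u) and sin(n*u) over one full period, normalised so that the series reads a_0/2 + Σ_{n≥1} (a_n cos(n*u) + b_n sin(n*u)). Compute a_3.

a_3 = 1/pi ∫_{-pi}^{pi} f(u) cos(3*u) du.
Split the integral at the breakpoints.
Integrating by parts (boundary term plus one more integral), an antiderivative of (u + 1) cos(3*u) is u*sin(3*u)/3 + sin(3*u)/3 + cos(3*u)/9; evaluating from -pi to 0: ∫_{-pi}^{0} (u + 1) cos(3*u) du = (1/9) - (-1/9) = 2/9.
Integrating by parts (boundary term plus one more integral), an antiderivative of (-2*u - 1) cos(3*u) is -2*u*sin(3*u)/3 - sin(3*u)/3 - 2*cos(3*u)/9; evaluating from 0 to pi: ∫_{0}^{pi} (-2*u - 1) cos(3*u) du = (2/9) - (-2/9) = 4/9.
Summing the pieces and multiplying by (1/pi) gives a_3 = 2/(3*pi).

2/(3*pi)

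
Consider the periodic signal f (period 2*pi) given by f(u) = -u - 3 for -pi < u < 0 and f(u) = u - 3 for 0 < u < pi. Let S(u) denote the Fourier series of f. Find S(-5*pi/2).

u = -5*pi/2 differs from u = -pi/2 by -1 full period(s), and the series is 2*pi-periodic.
f is continuous at u = -pi/2 with value -3 + pi/2, so the series converges to -3 + pi/2 there.

-3 + pi/2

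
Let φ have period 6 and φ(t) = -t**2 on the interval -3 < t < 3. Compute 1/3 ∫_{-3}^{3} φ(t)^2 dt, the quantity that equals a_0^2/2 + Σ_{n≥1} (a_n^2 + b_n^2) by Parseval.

162/5

1/3 ∫_{-3}^{3} φ(t)^2 dt = 1/3 · (486/5) = 162/5.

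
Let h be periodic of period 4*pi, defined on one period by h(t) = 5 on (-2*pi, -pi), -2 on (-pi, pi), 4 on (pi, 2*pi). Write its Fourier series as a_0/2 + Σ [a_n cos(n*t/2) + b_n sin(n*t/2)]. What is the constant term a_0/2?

a_0 = (1/(2*pi)) ∫_{-2*pi}^{2*pi} h(t) dt = (1/(2*pi)) · (5*pi) = 5/2.
So the constant term a_0/2 = 5/4.

5/4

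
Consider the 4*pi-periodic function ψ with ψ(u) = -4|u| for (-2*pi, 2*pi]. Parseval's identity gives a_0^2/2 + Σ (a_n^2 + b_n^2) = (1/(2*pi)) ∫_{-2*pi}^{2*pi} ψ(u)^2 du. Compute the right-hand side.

(1/(2*pi)) ∫_{-2*pi}^{2*pi} ψ(u)^2 du = (1/(2*pi)) · (256*pi**3/3) = 128*pi**2/3.

128*pi**2/3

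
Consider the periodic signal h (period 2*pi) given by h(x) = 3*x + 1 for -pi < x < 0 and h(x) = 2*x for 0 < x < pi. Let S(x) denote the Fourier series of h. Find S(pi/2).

pi

h is continuous at x = pi/2 with value pi, so the series converges to pi there.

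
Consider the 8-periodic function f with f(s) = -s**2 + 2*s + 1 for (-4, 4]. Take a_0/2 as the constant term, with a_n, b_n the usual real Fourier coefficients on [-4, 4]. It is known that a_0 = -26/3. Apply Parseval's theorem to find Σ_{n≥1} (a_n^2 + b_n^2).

Parseval: a_0^2/2 + Σ_{n≥1} (a_n^2+b_n^2) = 1/4 ∫_{-4}^{4} f(s)^2 ds = 1886/15.
Subtract a_0^2/2 = 338/9: Σ (a_n^2+b_n^2) = 3968/45.

3968/45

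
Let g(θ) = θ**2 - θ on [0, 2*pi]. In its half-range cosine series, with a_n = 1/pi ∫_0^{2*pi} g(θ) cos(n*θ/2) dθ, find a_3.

a_3 = 1/pi ∫_0^{2*pi} (θ**2 - θ) cos(3*θ/2) dθ.
Integrating by parts twice (tabular method), an antiderivative of (θ**2 - θ) cos(3*θ/2) is 2*θ**2*sin(3*θ/2)/3 - 2*θ*sin(3*θ/2)/3 + 8*θ*cos(3*θ/2)/9 - 16*sin(3*θ/2)/27 - 4*cos(3*θ/2)/9; evaluating from 0 to 2*pi: ∫_{0}^{2*pi} (θ**2 - θ) cos(3*θ/2) dθ = (4/9 - 16*pi/9) - (-4/9) = 8/9 - 16*pi/9.
Hence a_3 = (1/pi)·(8/9 - 16*pi/9) = 8*(1 - 2*pi)/(9*pi).

8*(1 - 2*pi)/(9*pi)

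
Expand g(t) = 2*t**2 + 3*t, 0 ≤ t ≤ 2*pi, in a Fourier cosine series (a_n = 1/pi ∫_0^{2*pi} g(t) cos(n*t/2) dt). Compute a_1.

a_1 = 1/pi ∫_0^{2*pi} (2*t**2 + 3*t) cos(t/2) dt.
Integrating by parts twice (tabular method), an antiderivative of (2*t**2 + 3*t) cos(t/2) is 4*t**2*sin(t/2) + 6*t*sin(t/2) + 16*t*cos(t/2) - 32*sin(t/2) + 12*cos(t/2); evaluating from 0 to 2*pi: ∫_{0}^{2*pi} (2*t**2 + 3*t) cos(t/2) dt = (-32*pi - 12) - (12) = -32*pi - 24.
Hence a_1 = (1/pi)·(-32*pi - 24) = -32 - 24/pi.

-32 - 24/pi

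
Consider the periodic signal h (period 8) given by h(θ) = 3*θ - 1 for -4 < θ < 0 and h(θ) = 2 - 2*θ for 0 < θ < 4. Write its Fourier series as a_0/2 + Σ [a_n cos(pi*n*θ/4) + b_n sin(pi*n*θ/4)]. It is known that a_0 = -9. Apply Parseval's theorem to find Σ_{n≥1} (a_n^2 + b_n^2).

Parseval: a_0^2/2 + Σ_{n≥1} (a_n^2+b_n^2) = 1/4 ∫_{-4}^{4} h(θ)^2 dθ = 211/3.
Subtract a_0^2/2 = 81/2: Σ (a_n^2+b_n^2) = 179/6.

179/6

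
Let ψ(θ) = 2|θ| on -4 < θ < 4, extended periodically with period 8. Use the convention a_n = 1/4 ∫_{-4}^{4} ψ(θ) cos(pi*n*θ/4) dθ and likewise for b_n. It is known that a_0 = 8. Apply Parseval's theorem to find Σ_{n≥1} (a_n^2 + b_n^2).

Parseval: a_0^2/2 + Σ_{n≥1} (a_n^2+b_n^2) = 1/4 ∫_{-4}^{4} ψ(θ)^2 dθ = 128/3.
Subtract a_0^2/2 = 32: Σ (a_n^2+b_n^2) = 32/3.

32/3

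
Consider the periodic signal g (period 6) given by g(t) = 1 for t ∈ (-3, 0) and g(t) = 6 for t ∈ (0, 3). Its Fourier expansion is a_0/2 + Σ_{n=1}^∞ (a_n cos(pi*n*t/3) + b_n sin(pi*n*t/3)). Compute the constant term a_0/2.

a_0 = 1/3 ∫_{-3}^{3} g(t) dt = 1/3 · (21) = 7.
So the constant term a_0/2 = 7/2.

7/2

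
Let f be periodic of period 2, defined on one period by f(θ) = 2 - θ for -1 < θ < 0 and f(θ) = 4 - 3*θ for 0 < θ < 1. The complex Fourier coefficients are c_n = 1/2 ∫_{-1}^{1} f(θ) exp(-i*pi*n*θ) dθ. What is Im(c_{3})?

Since f is real-valued, Im(c_{3}) = -1/2 ∫_{-1}^{1} f(θ) sin(3*pi*θ) dθ = -b_{3}/2.
Split the integral at the breakpoints.
Integrating by parts (boundary term plus one more integral), an antiderivative of (2 - θ) sin(3*pi*θ) is θ*cos(3*pi*θ)/(3*pi) - sin(3*pi*θ)/(9*pi**2) - 2*cos(3*pi*θ)/(3*pi); evaluating from -1 to 0: ∫_{-1}^{0} (2 - θ) sin(3*pi*θ) dθ = (-2/(3*pi)) - (1/pi) = -5/(3*pi).
Integrating by parts (boundary term plus one more integral), an antiderivative of (4 - 3*θ) sin(3*pi*θ) is θ*cos(3*pi*θ)/pi - sin(3*pi*θ)/(3*pi**2) - 4*cos(3*pi*θ)/(3*pi); evaluating from 0 to 1: ∫_{0}^{1} (4 - 3*θ) sin(3*pi*θ) dθ = (1/(3*pi)) - (-4/(3*pi)) = 5/(3*pi).
So ∫_{-1}^{1} f(θ) sin(3*pi*θ) dθ = 0.
Hence Im(c_{3}) = (-1/2)·(0) = 0.

0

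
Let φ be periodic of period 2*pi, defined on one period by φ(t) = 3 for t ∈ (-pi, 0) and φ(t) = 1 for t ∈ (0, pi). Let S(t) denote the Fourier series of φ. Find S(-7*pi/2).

t = -7*pi/2 differs from t = pi/2 by -2 full period(s), and the series is 2*pi-periodic.
φ is continuous at t = pi/2 with value 1, so the series converges to 1 there.

1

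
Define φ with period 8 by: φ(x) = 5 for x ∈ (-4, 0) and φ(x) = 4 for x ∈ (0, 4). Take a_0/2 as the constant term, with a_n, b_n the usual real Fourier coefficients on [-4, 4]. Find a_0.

a_0 = 1/4 ∫_{-4}^{4} φ(x) dx = 1/4 · (36) = 9.

9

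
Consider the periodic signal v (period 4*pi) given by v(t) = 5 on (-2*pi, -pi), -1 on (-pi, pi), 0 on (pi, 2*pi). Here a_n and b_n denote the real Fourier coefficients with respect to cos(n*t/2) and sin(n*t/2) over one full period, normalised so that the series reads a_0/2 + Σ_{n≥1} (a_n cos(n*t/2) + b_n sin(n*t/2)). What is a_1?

-7/pi

a_1 = (1/(2*pi)) ∫_{-2*pi}^{2*pi} v(t) cos(t/2) dt.
Split the integral at the breakpoints.
Directly, an antiderivative of (5) cos(t/2) is 10*sin(t/2); evaluating from -2*pi to -pi: ∫_{-2*pi}^{-pi} (5) cos(t/2) dt = (-10) - (0) = -10.
Directly, an antiderivative of (-1) cos(t/2) is -2*sin(t/2); evaluating from -pi to pi: ∫_{-pi}^{pi} (-1) cos(t/2) dt = (-2) - (2) = -4.
∫_{pi}^{2*pi} (0) cos(t/2) dt = 0.
Summing the pieces and multiplying by (1/(2*pi)) gives a_1 = -7/pi.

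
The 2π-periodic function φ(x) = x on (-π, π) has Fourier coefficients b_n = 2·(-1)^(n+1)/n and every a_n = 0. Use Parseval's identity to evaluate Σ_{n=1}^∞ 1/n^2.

pi**2/6

Parseval: Σ b_n^2 = (1/π) ∫_{-π}^{π} φ(x)^2 dx = 2*pi**2/3.
Σ b_n^2 = Σ 4/n^2, so Σ 1/n^2 = (2*pi**2/3)/4 = pi**2/6.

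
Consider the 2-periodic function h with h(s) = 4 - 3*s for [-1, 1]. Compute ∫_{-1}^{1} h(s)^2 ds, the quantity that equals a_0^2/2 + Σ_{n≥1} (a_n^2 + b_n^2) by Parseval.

∫_{-1}^{1} h(s)^2 ds = 38.

38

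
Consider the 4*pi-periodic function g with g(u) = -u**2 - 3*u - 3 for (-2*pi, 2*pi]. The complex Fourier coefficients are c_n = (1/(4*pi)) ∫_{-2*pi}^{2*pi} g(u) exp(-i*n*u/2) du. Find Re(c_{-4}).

Since g is real-valued, Re(c_{-4}) = (1/(4*pi)) ∫_{-2*pi}^{2*pi} g(u) cos(-2*u) du = a_{4}/2.
Integrating by parts twice (tabular method), an antiderivative of (-u**2 - 3*u - 3) cos(-2*u) is -u**2*sin(2*u)/2 - 3*u*sin(2*u)/2 - u*cos(2*u)/2 - 5*sin(2*u)/4 - 3*cos(2*u)/4; evaluating from -2*pi to 2*pi: ∫_{-2*pi}^{2*pi} (-u**2 - 3*u - 3) cos(-2*u) du = (-pi - 3/4) - (-3/4 + pi) = -2*pi.
Hence Re(c_{-4}) = (1/(4*pi))·(-2*pi) = -1/2.

-1/2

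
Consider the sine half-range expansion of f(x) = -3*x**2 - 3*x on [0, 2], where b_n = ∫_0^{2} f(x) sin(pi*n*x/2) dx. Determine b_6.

b_6 = ∫_0^{2} (-3*x**2 - 3*x) sin(3*pi*x) dx.
Integrating by parts twice (tabular method), an antiderivative of (-3*x**2 - 3*x) sin(3*pi*x) is x**2*cos(3*pi*x)/pi - 2*x*sin(3*pi*x)/(3*pi**2) + x*cos(3*pi*x)/pi - sin(3*pi*x)/(3*pi**2) - 2*cos(3*pi*x)/(9*pi**3); evaluating from 0 to 2: ∫_{0}^{2} (-3*x**2 - 3*x) sin(3*pi*x) dx = (-2/(9*pi**3) + 6/pi) - (-2/(9*pi**3)) = 6/pi.
Hence b_6 = 6/pi.

6/pi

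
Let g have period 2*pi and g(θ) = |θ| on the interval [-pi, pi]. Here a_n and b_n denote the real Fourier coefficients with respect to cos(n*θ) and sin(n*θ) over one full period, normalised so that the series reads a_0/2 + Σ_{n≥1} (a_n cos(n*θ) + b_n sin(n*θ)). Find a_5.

a_5 = 1/pi ∫_{-pi}^{pi} g(θ) cos(5*θ) dθ.
g is even and cos(5*θ) is even, so the integrand is even and a_5 = 2/pi ∫_0^{pi} g(θ) cos(5*θ) dθ.
Integrating by parts (boundary term plus one more integral), an antiderivative of (θ) cos(5*θ) is θ*sin(5*θ)/5 + cos(5*θ)/25; evaluating from 0 to pi: ∫_{0}^{pi} (θ) cos(5*θ) dθ = (-1/25) - (1/25) = -2/25.
Hence a_5 = (2/pi)·(-2/25) = -4/(25*pi).

-4/(25*pi)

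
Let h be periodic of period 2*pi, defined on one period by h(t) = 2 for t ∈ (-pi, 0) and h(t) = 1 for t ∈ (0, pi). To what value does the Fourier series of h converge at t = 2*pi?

3/2

t = 2*pi differs from t = 0 by 1 full period(s), and the series is 2*pi-periodic.
At t = 0 the one-sided limits are h(0^-) = 2 and h(0^+) = 1.
By Dirichlet's theorem the series converges to their average, [(2) + (1)]/2 = 3/2.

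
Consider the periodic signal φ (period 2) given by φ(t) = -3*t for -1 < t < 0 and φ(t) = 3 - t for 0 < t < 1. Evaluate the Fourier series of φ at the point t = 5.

5/2

t = 5 differs from t = 1 by 2 full period(s), and the series is 2-periodic.
At t = 1 the one-sided limits are φ(1^-) = 2 and φ(1^+) = 3.
By Dirichlet's theorem the series converges to their average, [(2) + (3)]/2 = 5/2.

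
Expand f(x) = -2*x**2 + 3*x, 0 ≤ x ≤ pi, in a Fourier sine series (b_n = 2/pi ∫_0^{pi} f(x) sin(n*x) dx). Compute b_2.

-3 + 2*pi

b_2 = 2/pi ∫_0^{pi} (-2*x**2 + 3*x) sin(2*x) dx.
Integrating by parts twice (tabular method), an antiderivative of (-2*x**2 + 3*x) sin(2*x) is x**2*cos(2*x) - x*sin(2*x) - 3*x*cos(2*x)/2 + 3*sin(2*x)/4 - cos(2*x)/2; evaluating from 0 to pi: ∫_{0}^{pi} (-2*x**2 + 3*x) sin(2*x) dx = (-3*pi/2 - 1/2 + pi**2) - (-1/2) = pi*(-3 + 2*pi)/2.
Hence b_2 = (2/pi)·(pi*(-3 + 2*pi)/2) = -3 + 2*pi.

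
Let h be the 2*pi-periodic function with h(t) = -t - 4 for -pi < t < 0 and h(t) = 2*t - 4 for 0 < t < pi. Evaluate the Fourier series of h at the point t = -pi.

-4 + 3*pi/2

At t = -pi the one-sided limits are h(-pi^-) = -4 + 2*pi and h(-pi^+) = -4 + pi.
By Dirichlet's theorem the series converges to their average, [(-4 + 2*pi) + (-4 + pi)]/2 = -4 + 3*pi/2.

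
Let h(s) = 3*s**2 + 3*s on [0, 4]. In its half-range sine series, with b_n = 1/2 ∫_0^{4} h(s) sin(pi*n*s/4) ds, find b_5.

-384/(125*pi**3) + 24/pi

b_5 = 1/2 ∫_0^{4} (3*s**2 + 3*s) sin(5*pi*s/4) ds.
Integrating by parts twice (tabular method), an antiderivative of (3*s**2 + 3*s) sin(5*pi*s/4) is -12*s**2*cos(5*pi*s/4)/(5*pi) + 96*s*sin(5*pi*s/4)/(25*pi**2) - 12*s*cos(5*pi*s/4)/(5*pi) + 48*sin(5*pi*s/4)/(25*pi**2) + 384*cos(5*pi*s/4)/(125*pi**3); evaluating from 0 to 4: ∫_{0}^{4} (3*s**2 + 3*s) sin(5*pi*s/4) ds = (-384/(125*pi**3) + 48/pi) - (384/(125*pi**3)) = -768/(125*pi**3) + 48/pi.
Hence b_5 = (1/2)·(-768/(125*pi**3) + 48/pi) = -384/(125*pi**3) + 24/pi.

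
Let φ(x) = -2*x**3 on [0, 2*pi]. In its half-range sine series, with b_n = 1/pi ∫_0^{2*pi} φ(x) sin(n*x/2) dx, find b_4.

b_4 = 1/pi ∫_0^{2*pi} (-2*x**3) sin(2*x) dx.
Integrating by parts three times (tabular method), an antiderivative of (-2*x**3) sin(2*x) is x**3*cos(2*x) - 3*x**2*sin(2*x)/2 - 3*x*cos(2*x)/2 + 3*sin(2*x)/4; evaluating from 0 to 2*pi: ∫_{0}^{2*pi} (-2*x**3) sin(2*x) dx = (pi*(-3 + 8*pi**2)) - (0) = pi*(-3 + 8*pi**2).
Hence b_4 = (1/pi)·(pi*(-3 + 8*pi**2)) = -3 + 8*pi**2.

-3 + 8*pi**2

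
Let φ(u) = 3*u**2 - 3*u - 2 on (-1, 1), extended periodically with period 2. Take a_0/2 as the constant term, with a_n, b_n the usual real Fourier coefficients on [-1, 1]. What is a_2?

3/pi**2

a_2 = ∫_{-1}^{1} φ(u) cos(2*pi*u) du.
Integrating by parts twice (tabular method), an antiderivative of (3*u**2 - 3*u - 2) cos(2*pi*u) is 3*u**2*sin(2*pi*u)/(2*pi) - 3*u*sin(2*pi*u)/(2*pi) + 3*u*cos(2*pi*u)/(2*pi**2) - sin(2*pi*u)/pi - 3*sin(2*pi*u)/(4*pi**3) - 3*cos(2*pi*u)/(4*pi**2); evaluating from -1 to 1: ∫_{-1}^{1} (3*u**2 - 3*u - 2) cos(2*pi*u) du = (3/(4*pi**2)) - (-9/(4*pi**2)) = 3/pi**2.
Hence a_2 = 3/pi**2.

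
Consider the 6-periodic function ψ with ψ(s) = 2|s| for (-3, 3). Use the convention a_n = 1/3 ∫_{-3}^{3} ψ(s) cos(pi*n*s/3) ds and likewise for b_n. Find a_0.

6

a_0 = 1/3 ∫_{-3}^{3} ψ(s) ds = 1/3 · (18) = 6.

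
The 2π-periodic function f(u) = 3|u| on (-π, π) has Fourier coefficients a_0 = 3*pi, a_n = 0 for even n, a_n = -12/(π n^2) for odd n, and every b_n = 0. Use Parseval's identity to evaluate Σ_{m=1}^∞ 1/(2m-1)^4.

Parseval: a_0^2/2 + Σ a_n^2 = (1/π) ∫_{-π}^{π} f(u)^2 du = 6*pi**2.
Subtract a_0^2/2 = 9*pi**2/2: Σ a_n^2 = 3*pi**2/2.
Only odd n contribute, with a_n^2 = 144/(π^2 n^4), so Σ_{m≥1} 1/(2m-1)^4 = π^2·(3*pi**2/2)/144 = pi**4/96.

pi**4/96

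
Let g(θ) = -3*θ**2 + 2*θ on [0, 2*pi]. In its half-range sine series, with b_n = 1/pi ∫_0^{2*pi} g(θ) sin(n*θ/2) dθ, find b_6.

b_6 = 1/pi ∫_0^{2*pi} (-3*θ**2 + 2*θ) sin(3*θ) dθ.
Integrating by parts twice (tabular method), an antiderivative of (-3*θ**2 + 2*θ) sin(3*θ) is θ**2*cos(3*θ) - 2*θ*sin(3*θ)/3 - 2*θ*cos(3*θ)/3 + 2*sin(3*θ)/9 - 2*cos(3*θ)/9; evaluating from 0 to 2*pi: ∫_{0}^{2*pi} (-3*θ**2 + 2*θ) sin(3*θ) dθ = (-4*pi/3 - 2/9 + 4*pi**2) - (-2/9) = 4*pi*(-1 + 3*pi)/3.
Hence b_6 = (1/pi)·(4*pi*(-1 + 3*pi)/3) = -4/3 + 4*pi.

-4/3 + 4*pi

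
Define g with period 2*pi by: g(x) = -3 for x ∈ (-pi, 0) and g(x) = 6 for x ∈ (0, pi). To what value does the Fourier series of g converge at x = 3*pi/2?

-3

x = 3*pi/2 differs from x = -pi/2 by 1 full period(s), and the series is 2*pi-periodic.
g is continuous at x = -pi/2 with value -3, so the series converges to -3 there.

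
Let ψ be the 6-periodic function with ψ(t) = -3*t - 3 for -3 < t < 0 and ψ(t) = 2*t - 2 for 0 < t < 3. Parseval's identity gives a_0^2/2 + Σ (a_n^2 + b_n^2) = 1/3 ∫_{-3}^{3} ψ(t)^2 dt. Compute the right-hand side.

1/3 ∫_{-3}^{3} ψ(t)^2 dt = 1/3 · (39) = 13.

13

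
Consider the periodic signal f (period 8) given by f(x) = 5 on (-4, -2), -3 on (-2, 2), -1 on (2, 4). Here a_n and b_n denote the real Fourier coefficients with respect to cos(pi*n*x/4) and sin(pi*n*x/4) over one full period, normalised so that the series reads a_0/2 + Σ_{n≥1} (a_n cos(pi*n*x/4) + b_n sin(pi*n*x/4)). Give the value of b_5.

b_5 = 1/4 ∫_{-4}^{4} f(x) sin(5*pi*x/4) dx.
Split the integral at the breakpoints.
Directly, an antiderivative of (5) sin(5*pi*x/4) is -4*cos(5*pi*x/4)/pi; evaluating from -4 to -2: ∫_{-4}^{-2} (5) sin(5*pi*x/4) dx = (0) - (4/pi) = -4/pi.
Directly, an antiderivative of (-3) sin(5*pi*x/4) is 12*cos(5*pi*x/4)/(5*pi); evaluating from -2 to 2: ∫_{-2}^{2} (-3) sin(5*pi*x/4) dx = (0) - (0) = 0.
Directly, an antiderivative of (-1) sin(5*pi*x/4) is 4*cos(5*pi*x/4)/(5*pi); evaluating from 2 to 4: ∫_{2}^{4} (-1) sin(5*pi*x/4) dx = (-4/(5*pi)) - (0) = -4/(5*pi).
Summing the pieces and multiplying by (1/4) gives b_5 = -6/(5*pi).

-6/(5*pi)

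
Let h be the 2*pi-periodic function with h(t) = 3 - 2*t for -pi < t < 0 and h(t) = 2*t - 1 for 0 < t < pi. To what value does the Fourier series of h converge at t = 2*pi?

t = 2*pi differs from t = 0 by 1 full period(s), and the series is 2*pi-periodic.
At t = 0 the one-sided limits are h(0^-) = 3 and h(0^+) = -1.
By Dirichlet's theorem the series converges to their average, [(3) + (-1)]/2 = 1.

1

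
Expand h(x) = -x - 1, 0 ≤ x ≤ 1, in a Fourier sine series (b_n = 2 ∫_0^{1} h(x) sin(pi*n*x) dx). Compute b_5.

-6/(5*pi)

b_5 = 2 ∫_0^{1} (-x - 1) sin(5*pi*x) dx.
Integrating by parts (boundary term plus one more integral), an antiderivative of (-x - 1) sin(5*pi*x) is x*cos(5*pi*x)/(5*pi) - sin(5*pi*x)/(25*pi**2) + cos(5*pi*x)/(5*pi); evaluating from 0 to 1: ∫_{0}^{1} (-x - 1) sin(5*pi*x) dx = (-2/(5*pi)) - (1/(5*pi)) = -3/(5*pi).
Hence b_5 = 2·(-3/(5*pi)) = -6/(5*pi).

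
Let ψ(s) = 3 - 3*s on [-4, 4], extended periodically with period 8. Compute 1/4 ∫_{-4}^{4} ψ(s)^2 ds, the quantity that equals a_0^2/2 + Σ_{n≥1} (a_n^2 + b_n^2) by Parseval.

1/4 ∫_{-4}^{4} ψ(s)^2 ds = 1/4 · (456) = 114.

114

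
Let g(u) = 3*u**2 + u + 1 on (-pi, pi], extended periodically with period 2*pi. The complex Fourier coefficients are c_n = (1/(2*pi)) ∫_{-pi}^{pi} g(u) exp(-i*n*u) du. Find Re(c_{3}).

-2/3

Since g is real-valued, Re(c_{3}) = (1/(2*pi)) ∫_{-pi}^{pi} g(u) cos(3*u) du = a_{3}/2.
Integrating by parts twice (tabular method), an antiderivative of (3*u**2 + u + 1) cos(3*u) is u**2*sin(3*u) + u*sin(3*u)/3 + 2*u*cos(3*u)/3 + sin(3*u)/9 + cos(3*u)/9; evaluating from -pi to pi: ∫_{-pi}^{pi} (3*u**2 + u + 1) cos(3*u) du = (-2*pi/3 - 1/9) - (-1/9 + 2*pi/3) = -4*pi/3.
Hence Re(c_{3}) = (1/(2*pi))·(-4*pi/3) = -2/3.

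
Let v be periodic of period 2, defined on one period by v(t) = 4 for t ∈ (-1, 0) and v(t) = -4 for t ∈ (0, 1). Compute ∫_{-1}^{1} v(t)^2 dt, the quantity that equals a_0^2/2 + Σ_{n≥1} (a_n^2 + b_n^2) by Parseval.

∫_{-1}^{1} v(t)^2 dt = 32.

32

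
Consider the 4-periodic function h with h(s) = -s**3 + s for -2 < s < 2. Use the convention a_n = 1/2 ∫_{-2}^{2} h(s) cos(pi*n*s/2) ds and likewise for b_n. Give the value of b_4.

b_4 = 1/2 ∫_{-2}^{2} h(s) sin(2*pi*s) ds.
h is odd and sin(2*pi*s) is odd, so the integrand is even and b_4 = ∫_0^{2} h(s) sin(2*pi*s) ds.
Integrating by parts three times (tabular method), an antiderivative of (-s**3 + s) sin(2*pi*s) is s**3*cos(2*pi*s)/(2*pi) - 3*s**2*sin(2*pi*s)/(4*pi**2) - s*cos(2*pi*s)/(2*pi) - 3*s*cos(2*pi*s)/(4*pi**3) + 3*sin(2*pi*s)/(8*pi**4) + sin(2*pi*s)/(4*pi**2); evaluating from 0 to 2: ∫_{0}^{2} (-s**3 + s) sin(2*pi*s) ds = (-3/(2*pi**3) + 3/pi) - (0) = -3/(2*pi**3) + 3/pi.
Hence b_4 = -3/(2*pi**3) + 3/pi.

-3/(2*pi**3) + 3/pi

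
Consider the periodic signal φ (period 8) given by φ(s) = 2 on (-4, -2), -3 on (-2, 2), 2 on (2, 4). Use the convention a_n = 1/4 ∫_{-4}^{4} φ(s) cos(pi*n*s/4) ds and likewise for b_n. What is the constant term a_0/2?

-1/2

a_0 = 1/4 ∫_{-4}^{4} φ(s) ds = 1/4 · (-4) = -1.
So the constant term a_0/2 = -1/2.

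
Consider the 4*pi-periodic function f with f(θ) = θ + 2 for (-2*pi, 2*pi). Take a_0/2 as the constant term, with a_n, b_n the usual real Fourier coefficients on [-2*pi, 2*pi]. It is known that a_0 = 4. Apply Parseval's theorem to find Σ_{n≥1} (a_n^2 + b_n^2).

Parseval: a_0^2/2 + Σ_{n≥1} (a_n^2+b_n^2) = (1/(2*pi)) ∫_{-2*pi}^{2*pi} f(θ)^2 dθ = 8 + 8*pi**2/3.
Subtract a_0^2/2 = 8: Σ (a_n^2+b_n^2) = 8*pi**2/3.

8*pi**2/3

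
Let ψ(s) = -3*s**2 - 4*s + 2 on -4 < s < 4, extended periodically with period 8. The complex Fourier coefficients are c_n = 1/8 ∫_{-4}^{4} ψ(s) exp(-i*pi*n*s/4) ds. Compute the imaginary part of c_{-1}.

Since ψ is real-valued, Im(c_{-1}) = -1/8 ∫_{-4}^{4} ψ(s) sin(-pi*s/4) ds = b_{1}/2.
Integrating by parts twice (tabular method), an antiderivative of (-3*s**2 - 4*s + 2) sin(-pi*s/4) is -12*s**2*cos(pi*s/4)/pi + 96*s*sin(pi*s/4)/pi**2 - 16*s*cos(pi*s/4)/pi + 64*sin(pi*s/4)/pi**2 + 8*cos(pi*s/4)/pi + 384*cos(pi*s/4)/pi**3; evaluating from -4 to 4: ∫_{-4}^{4} (-3*s**2 - 4*s + 2) sin(-pi*s/4) ds = (-384/pi**3 + 248/pi) - (-384/pi**3 + 120/pi) = 128/pi.
Hence Im(c_{-1}) = (-1/8)·(128/pi) = -16/pi.

-16/pi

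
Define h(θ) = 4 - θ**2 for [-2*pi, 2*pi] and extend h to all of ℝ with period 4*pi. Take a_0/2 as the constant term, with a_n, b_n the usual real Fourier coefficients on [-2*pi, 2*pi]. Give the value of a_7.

16/49

a_7 = (1/(2*pi)) ∫_{-2*pi}^{2*pi} h(θ) cos(7*θ/2) dθ.
h is even and cos(7*θ/2) is even, so the integrand is even and a_7 = 1/pi ∫_0^{2*pi} h(θ) cos(7*θ/2) dθ.
Integrating by parts twice (tabular method), an antiderivative of (4 - θ**2) cos(7*θ/2) is -2*θ**2*sin(7*θ/2)/7 - 8*θ*cos(7*θ/2)/49 + 408*sin(7*θ/2)/343; evaluating from 0 to 2*pi: ∫_{0}^{2*pi} (4 - θ**2) cos(7*θ/2) dθ = (16*pi/49) - (0) = 16*pi/49.
Hence a_7 = (1/pi)·(16*pi/49) = 16/49.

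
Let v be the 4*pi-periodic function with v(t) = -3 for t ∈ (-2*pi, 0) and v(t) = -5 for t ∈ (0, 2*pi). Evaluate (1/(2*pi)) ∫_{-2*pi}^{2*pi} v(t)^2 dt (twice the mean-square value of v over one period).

34

(1/(2*pi)) ∫_{-2*pi}^{2*pi} v(t)^2 dt = (1/(2*pi)) · (68*pi) = 34.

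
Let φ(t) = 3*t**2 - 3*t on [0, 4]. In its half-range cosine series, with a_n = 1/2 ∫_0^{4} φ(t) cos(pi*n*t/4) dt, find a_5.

-144/(25*pi**2)

a_5 = 1/2 ∫_0^{4} (3*t**2 - 3*t) cos(5*pi*t/4) dt.
Integrating by parts twice (tabular method), an antiderivative of (3*t**2 - 3*t) cos(5*pi*t/4) is 12*t**2*sin(5*pi*t/4)/(5*pi) - 12*t*sin(5*pi*t/4)/(5*pi) + 96*t*cos(5*pi*t/4)/(25*pi**2) - 384*sin(5*pi*t/4)/(125*pi**3) - 48*cos(5*pi*t/4)/(25*pi**2); evaluating from 0 to 4: ∫_{0}^{4} (3*t**2 - 3*t) cos(5*pi*t/4) dt = (-336/(25*pi**2)) - (-48/(25*pi**2)) = -288/(25*pi**2).
Hence a_5 = (1/2)·(-288/(25*pi**2)) = -144/(25*pi**2).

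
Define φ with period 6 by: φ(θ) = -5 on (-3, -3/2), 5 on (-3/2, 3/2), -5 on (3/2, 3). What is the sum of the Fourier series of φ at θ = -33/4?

θ = -33/4 differs from θ = -9/4 by -1 full period(s), and the series is 6-periodic.
φ is continuous at θ = -9/4 with value -5, so the series converges to -5 there.

-5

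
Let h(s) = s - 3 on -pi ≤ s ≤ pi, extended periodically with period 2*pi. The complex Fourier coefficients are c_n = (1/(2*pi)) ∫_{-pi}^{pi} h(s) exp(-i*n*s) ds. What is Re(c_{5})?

Since h is real-valued, Re(c_{5}) = (1/(2*pi)) ∫_{-pi}^{pi} h(s) cos(5*s) ds = a_{5}/2.
Integrating by parts (boundary term plus one more integral), an antiderivative of (s - 3) cos(5*s) is s*sin(5*s)/5 - 3*sin(5*s)/5 + cos(5*s)/25; evaluating from -pi to pi: ∫_{-pi}^{pi} (s - 3) cos(5*s) ds = (-1/25) - (-1/25) = 0.
Hence Re(c_{5}) = (1/(2*pi))·(0) = 0.

0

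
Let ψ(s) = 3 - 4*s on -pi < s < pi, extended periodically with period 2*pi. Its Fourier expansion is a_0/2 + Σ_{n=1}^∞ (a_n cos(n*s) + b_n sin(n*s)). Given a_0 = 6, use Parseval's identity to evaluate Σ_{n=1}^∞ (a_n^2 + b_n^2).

32*pi**2/3

Parseval: a_0^2/2 + Σ_{n≥1} (a_n^2+b_n^2) = 1/pi ∫_{-pi}^{pi} ψ(s)^2 ds = 18 + 32*pi**2/3.
Subtract a_0^2/2 = 18: Σ (a_n^2+b_n^2) = 32*pi**2/3.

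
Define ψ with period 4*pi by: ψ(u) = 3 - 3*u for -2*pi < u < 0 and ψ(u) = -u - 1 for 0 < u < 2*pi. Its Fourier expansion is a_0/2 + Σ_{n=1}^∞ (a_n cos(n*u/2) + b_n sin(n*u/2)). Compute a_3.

-8/(9*pi)

a_3 = (1/(2*pi)) ∫_{-2*pi}^{2*pi} ψ(u) cos(3*u/2) du.
Split the integral at the breakpoints.
Integrating by parts (boundary term plus one more integral), an antiderivative of (3 - 3*u) cos(3*u/2) is -2*u*sin(3*u/2) + 2*sin(3*u/2) - 4*cos(3*u/2)/3; evaluating from -2*pi to 0: ∫_{-2*pi}^{0} (3 - 3*u) cos(3*u/2) du = (-4/3) - (4/3) = -8/3.
Integrating by parts (boundary term plus one more integral), an antiderivative of (-u - 1) cos(3*u/2) is -2*u*sin(3*u/2)/3 - 2*sin(3*u/2)/3 - 4*cos(3*u/2)/9; evaluating from 0 to 2*pi: ∫_{0}^{2*pi} (-u - 1) cos(3*u/2) du = (4/9) - (-4/9) = 8/9.
Summing the pieces and multiplying by (1/(2*pi)) gives a_3 = -8/(9*pi).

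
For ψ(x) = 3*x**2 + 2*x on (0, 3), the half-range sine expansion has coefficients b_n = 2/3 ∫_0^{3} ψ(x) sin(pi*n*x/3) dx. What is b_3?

-8/pi**3 + 22/pi

b_3 = 2/3 ∫_0^{3} (3*x**2 + 2*x) sin(pi*x) dx.
Integrating by parts twice (tabular method), an antiderivative of (3*x**2 + 2*x) sin(pi*x) is -3*x**2*cos(pi*x)/pi + 6*x*sin(pi*x)/pi**2 - 2*x*cos(pi*x)/pi + 2*sin(pi*x)/pi**2 + 6*cos(pi*x)/pi**3; evaluating from 0 to 3: ∫_{0}^{3} (3*x**2 + 2*x) sin(pi*x) dx = (-6/pi**3 + 33/pi) - (6/pi**3) = -12/pi**3 + 33/pi.
Hence b_3 = (2/3)·(-12/pi**3 + 33/pi) = -8/pi**3 + 22/pi.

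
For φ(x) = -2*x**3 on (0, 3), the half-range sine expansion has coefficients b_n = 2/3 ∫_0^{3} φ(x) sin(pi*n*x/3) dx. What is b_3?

b_3 = 2/3 ∫_0^{3} (-2*x**3) sin(pi*x) dx.
Integrating by parts three times (tabular method), an antiderivative of (-2*x**3) sin(pi*x) is 2*x**3*cos(pi*x)/pi - 6*x**2*sin(pi*x)/pi**2 - 12*x*cos(pi*x)/pi**3 + 12*sin(pi*x)/pi**4; evaluating from 0 to 3: ∫_{0}^{3} (-2*x**3) sin(pi*x) dx = (-54/pi + 36/pi**3) - (0) = -54/pi + 36/pi**3.
Hence b_3 = (2/3)·(-54/pi + 36/pi**3) = -36/pi + 24/pi**3.

-36/pi + 24/pi**3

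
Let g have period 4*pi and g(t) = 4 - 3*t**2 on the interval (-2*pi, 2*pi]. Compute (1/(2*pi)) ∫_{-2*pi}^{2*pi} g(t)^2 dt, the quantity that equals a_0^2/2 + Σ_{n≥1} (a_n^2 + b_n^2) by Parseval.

-64*pi**2 + 32 + 288*pi**4/5

(1/(2*pi)) ∫_{-2*pi}^{2*pi} g(t)^2 dt = (1/(2*pi)) · (-128*pi**3 + 64*pi + 576*pi**5/5) = -64*pi**2 + 32 + 288*pi**4/5.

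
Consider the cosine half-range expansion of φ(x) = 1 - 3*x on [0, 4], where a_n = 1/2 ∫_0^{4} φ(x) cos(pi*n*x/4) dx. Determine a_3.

16/(3*pi**2)

a_3 = 1/2 ∫_0^{4} (1 - 3*x) cos(3*pi*x/4) dx.
Integrating by parts (boundary term plus one more integral), an antiderivative of (1 - 3*x) cos(3*pi*x/4) is -4*x*sin(3*pi*x/4)/pi + 4*sin(3*pi*x/4)/(3*pi) - 16*cos(3*pi*x/4)/(3*pi**2); evaluating from 0 to 4: ∫_{0}^{4} (1 - 3*x) cos(3*pi*x/4) dx = (16/(3*pi**2)) - (-16/(3*pi**2)) = 32/(3*pi**2).
Hence a_3 = (1/2)·(32/(3*pi**2)) = 16/(3*pi**2).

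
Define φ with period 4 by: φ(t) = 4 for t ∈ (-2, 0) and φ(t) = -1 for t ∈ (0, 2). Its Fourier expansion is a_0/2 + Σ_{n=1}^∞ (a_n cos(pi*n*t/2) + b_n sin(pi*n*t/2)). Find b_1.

-10/pi

b_1 = 1/2 ∫_{-2}^{2} φ(t) sin(pi*t/2) dt.
Split the integral at the breakpoints.
Directly, an antiderivative of (4) sin(pi*t/2) is -8*cos(pi*t/2)/pi; evaluating from -2 to 0: ∫_{-2}^{0} (4) sin(pi*t/2) dt = (-8/pi) - (8/pi) = -16/pi.
Directly, an antiderivative of (-1) sin(pi*t/2) is 2*cos(pi*t/2)/pi; evaluating from 0 to 2: ∫_{0}^{2} (-1) sin(pi*t/2) dt = (-2/pi) - (2/pi) = -4/pi.
Summing the pieces and multiplying by (1/2) gives b_1 = -10/pi.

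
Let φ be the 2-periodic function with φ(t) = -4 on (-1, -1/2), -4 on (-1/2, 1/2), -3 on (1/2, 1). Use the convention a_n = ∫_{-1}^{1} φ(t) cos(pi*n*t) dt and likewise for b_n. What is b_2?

-1/pi

b_2 = ∫_{-1}^{1} φ(t) sin(2*pi*t) dt.
Split the integral at the breakpoints.
Directly, an antiderivative of (-4) sin(2*pi*t) is 2*cos(2*pi*t)/pi; evaluating from -1 to -1/2: ∫_{-1}^{-1/2} (-4) sin(2*pi*t) dt = (-2/pi) - (2/pi) = -4/pi.
Directly, an antiderivative of (-4) sin(2*pi*t) is 2*cos(2*pi*t)/pi; evaluating from -1/2 to 1/2: ∫_{-1/2}^{1/2} (-4) sin(2*pi*t) dt = (-2/pi) - (-2/pi) = 0.
Directly, an antiderivative of (-3) sin(2*pi*t) is 3*cos(2*pi*t)/(2*pi); evaluating from 1/2 to 1: ∫_{1/2}^{1} (-3) sin(2*pi*t) dt = (3/(2*pi)) - (-3/(2*pi)) = 3/pi.
Summing the pieces gives b_2 = -1/pi.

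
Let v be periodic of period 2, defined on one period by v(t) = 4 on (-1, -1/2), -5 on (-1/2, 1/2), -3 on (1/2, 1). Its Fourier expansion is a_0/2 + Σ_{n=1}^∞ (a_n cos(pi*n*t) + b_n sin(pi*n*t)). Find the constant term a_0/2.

a_0 = ∫_{-1}^{1} v(t) dt = -9/2.
So the constant term a_0/2 = -9/4.

-9/4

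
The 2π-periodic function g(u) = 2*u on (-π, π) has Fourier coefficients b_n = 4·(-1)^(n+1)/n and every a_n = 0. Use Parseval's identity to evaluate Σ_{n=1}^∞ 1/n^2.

pi**2/6

Parseval: Σ b_n^2 = (1/π) ∫_{-π}^{π} g(u)^2 du = 8*pi**2/3.
Σ b_n^2 = Σ 16/n^2, so Σ 1/n^2 = (8*pi**2/3)/16 = pi**2/6.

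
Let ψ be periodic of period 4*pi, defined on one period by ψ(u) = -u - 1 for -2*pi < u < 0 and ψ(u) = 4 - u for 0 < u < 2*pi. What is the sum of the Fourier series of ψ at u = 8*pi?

u = 8*pi differs from u = 0 by 2 full period(s), and the series is 4*pi-periodic.
At u = 0 the one-sided limits are ψ(0^-) = -1 and ψ(0^+) = 4.
By Dirichlet's theorem the series converges to their average, [(-1) + (4)]/2 = 3/2.

3/2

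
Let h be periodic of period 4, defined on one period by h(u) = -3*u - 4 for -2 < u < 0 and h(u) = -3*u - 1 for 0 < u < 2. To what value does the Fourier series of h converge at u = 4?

u = 4 differs from u = 0 by 1 full period(s), and the series is 4-periodic.
At u = 0 the one-sided limits are h(0^-) = -4 and h(0^+) = -1.
By Dirichlet's theorem the series converges to their average, [(-4) + (-1)]/2 = -5/2.

-5/2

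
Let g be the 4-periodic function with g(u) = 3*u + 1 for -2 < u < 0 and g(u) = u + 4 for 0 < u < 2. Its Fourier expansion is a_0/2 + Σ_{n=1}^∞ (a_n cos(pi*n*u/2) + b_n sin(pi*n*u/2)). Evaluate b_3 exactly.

14/(3*pi)

b_3 = 1/2 ∫_{-2}^{2} g(u) sin(3*pi*u/2) du.
Split the integral at the breakpoints.
Integrating by parts (boundary term plus one more integral), an antiderivative of (3*u + 1) sin(3*pi*u/2) is -2*u*cos(3*pi*u/2)/pi + 4*sin(3*pi*u/2)/(3*pi**2) - 2*cos(3*pi*u/2)/(3*pi); evaluating from -2 to 0: ∫_{-2}^{0} (3*u + 1) sin(3*pi*u/2) du = (-2/(3*pi)) - (-10/(3*pi)) = 8/(3*pi).
Integrating by parts (boundary term plus one more integral), an antiderivative of (u + 4) sin(3*pi*u/2) is -2*u*cos(3*pi*u/2)/(3*pi) + 4*sin(3*pi*u/2)/(9*pi**2) - 8*cos(3*pi*u/2)/(3*pi); evaluating from 0 to 2: ∫_{0}^{2} (u + 4) sin(3*pi*u/2) du = (4/pi) - (-8/(3*pi)) = 20/(3*pi).
Summing the pieces and multiplying by (1/2) gives b_3 = 14/(3*pi).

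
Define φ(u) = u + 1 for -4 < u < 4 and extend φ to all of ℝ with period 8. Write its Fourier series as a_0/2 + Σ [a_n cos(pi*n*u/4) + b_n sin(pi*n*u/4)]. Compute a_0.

a_0 = 1/4 ∫_{-4}^{4} φ(u) du = 1/4 · (8) = 2.

2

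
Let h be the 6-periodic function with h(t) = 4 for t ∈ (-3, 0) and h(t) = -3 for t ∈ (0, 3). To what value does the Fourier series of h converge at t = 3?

1/2

t = 3 differs from t = -3 by 1 full period(s), and the series is 6-periodic.
At t = -3 the one-sided limits are h(-3^-) = -3 and h(-3^+) = 4.
By Dirichlet's theorem the series converges to their average, [(-3) + (4)]/2 = 1/2.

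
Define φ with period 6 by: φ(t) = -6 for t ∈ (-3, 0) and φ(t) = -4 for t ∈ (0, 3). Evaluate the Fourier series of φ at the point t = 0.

At t = 0 the one-sided limits are φ(0^-) = -6 and φ(0^+) = -4.
By Dirichlet's theorem the series converges to their average, [(-6) + (-4)]/2 = -5.

-5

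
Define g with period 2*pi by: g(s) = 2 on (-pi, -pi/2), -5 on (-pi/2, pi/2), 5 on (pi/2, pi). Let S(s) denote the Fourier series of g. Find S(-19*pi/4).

s = -19*pi/4 differs from s = -3*pi/4 by -2 full period(s), and the series is 2*pi-periodic.
g is continuous at s = -3*pi/4 with value 2, so the series converges to 2 there.

2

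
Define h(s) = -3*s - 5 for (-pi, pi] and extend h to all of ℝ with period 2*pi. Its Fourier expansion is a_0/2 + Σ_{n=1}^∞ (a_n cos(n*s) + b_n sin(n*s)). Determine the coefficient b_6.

b_6 = 1/pi ∫_{-pi}^{pi} h(s) sin(6*s) ds.
Integrating by parts (boundary term plus one more integral), an antiderivative of (-3*s - 5) sin(6*s) is s*cos(6*s)/2 - sin(6*s)/12 + 5*cos(6*s)/6; evaluating from -pi to pi: ∫_{-pi}^{pi} (-3*s - 5) sin(6*s) ds = (5/6 + pi/2) - (5/6 - pi/2) = pi.
Hence b_6 = (1/pi)·(pi) = 1.

1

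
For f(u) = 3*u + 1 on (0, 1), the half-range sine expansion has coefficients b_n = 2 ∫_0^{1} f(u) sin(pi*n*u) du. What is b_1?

b_1 = 2 ∫_0^{1} (3*u + 1) sin(pi*u) du.
Integrating by parts (boundary term plus one more integral), an antiderivative of (3*u + 1) sin(pi*u) is -3*u*cos(pi*u)/pi + 3*sin(pi*u)/pi**2 - cos(pi*u)/pi; evaluating from 0 to 1: ∫_{0}^{1} (3*u + 1) sin(pi*u) du = (4/pi) - (-1/pi) = 5/pi.
Hence b_1 = 2·(5/pi) = 10/pi.

10/pi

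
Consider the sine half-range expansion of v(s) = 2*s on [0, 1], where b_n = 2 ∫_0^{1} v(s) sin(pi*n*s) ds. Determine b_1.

b_1 = 2 ∫_0^{1} (2*s) sin(pi*s) ds.
Integrating by parts (boundary term plus one more integral), an antiderivative of (2*s) sin(pi*s) is -2*s*cos(pi*s)/pi + 2*sin(pi*s)/pi**2; evaluating from 0 to 1: ∫_{0}^{1} (2*s) sin(pi*s) ds = (2/pi) - (0) = 2/pi.
Hence b_1 = 2·(2/pi) = 4/pi.

4/pi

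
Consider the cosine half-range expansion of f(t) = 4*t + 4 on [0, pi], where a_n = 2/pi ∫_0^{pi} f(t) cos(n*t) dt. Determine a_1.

-16/pi

a_1 = 2/pi ∫_0^{pi} (4*t + 4) cos(t) dt.
Integrating by parts (boundary term plus one more integral), an antiderivative of (4*t + 4) cos(t) is 4*t*sin(t) + 4*sin(t) + 4*cos(t); evaluating from 0 to pi: ∫_{0}^{pi} (4*t + 4) cos(t) dt = (-4) - (4) = -8.
Hence a_1 = (2/pi)·(-8) = -16/pi.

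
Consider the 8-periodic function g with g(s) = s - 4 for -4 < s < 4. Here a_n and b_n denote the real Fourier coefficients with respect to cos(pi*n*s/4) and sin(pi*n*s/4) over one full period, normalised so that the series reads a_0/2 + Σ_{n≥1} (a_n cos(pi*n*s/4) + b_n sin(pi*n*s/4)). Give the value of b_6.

b_6 = 1/4 ∫_{-4}^{4} g(s) sin(3*pi*s/2) ds.
Integrating by parts (boundary term plus one more integral), an antiderivative of (s - 4) sin(3*pi*s/2) is -2*s*cos(3*pi*s/2)/(3*pi) + 4*sin(3*pi*s/2)/(9*pi**2) + 8*cos(3*pi*s/2)/(3*pi); evaluating from -4 to 4: ∫_{-4}^{4} (s - 4) sin(3*pi*s/2) ds = (0) - (16/(3*pi)) = -16/(3*pi).
Hence b_6 = (1/4)·(-16/(3*pi)) = -4/(3*pi).

-4/(3*pi)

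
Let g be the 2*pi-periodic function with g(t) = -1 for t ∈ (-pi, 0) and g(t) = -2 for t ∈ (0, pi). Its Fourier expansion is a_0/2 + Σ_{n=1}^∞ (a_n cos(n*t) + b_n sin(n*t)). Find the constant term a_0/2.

-3/2

a_0 = 1/pi ∫_{-pi}^{pi} g(t) dt = 1/pi · (-3*pi) = -3.
So the constant term a_0/2 = -3/2.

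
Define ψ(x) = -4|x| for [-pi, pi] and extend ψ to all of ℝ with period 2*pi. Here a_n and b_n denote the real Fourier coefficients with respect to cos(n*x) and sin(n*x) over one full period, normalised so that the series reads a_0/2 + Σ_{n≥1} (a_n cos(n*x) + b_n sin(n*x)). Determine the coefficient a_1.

16/pi

a_1 = 1/pi ∫_{-pi}^{pi} ψ(x) cos(x) dx.
ψ is even and cos(x) is even, so the integrand is even and a_1 = 2/pi ∫_0^{pi} ψ(x) cos(x) dx.
Integrating by parts (boundary term plus one more integral), an antiderivative of (-4*x) cos(x) is -4*x*sin(x) - 4*cos(x); evaluating from 0 to pi: ∫_{0}^{pi} (-4*x) cos(x) dx = (4) - (-4) = 8.
Hence a_1 = (2/pi)·(8) = 16/pi.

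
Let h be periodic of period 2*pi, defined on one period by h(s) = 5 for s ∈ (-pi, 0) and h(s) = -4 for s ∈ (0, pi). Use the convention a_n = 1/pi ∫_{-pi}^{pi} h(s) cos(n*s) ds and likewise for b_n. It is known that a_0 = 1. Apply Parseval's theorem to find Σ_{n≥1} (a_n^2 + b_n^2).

Parseval: a_0^2/2 + Σ_{n≥1} (a_n^2+b_n^2) = 1/pi ∫_{-pi}^{pi} h(s)^2 ds = 41.
Subtract a_0^2/2 = 1/2: Σ (a_n^2+b_n^2) = 81/2.

81/2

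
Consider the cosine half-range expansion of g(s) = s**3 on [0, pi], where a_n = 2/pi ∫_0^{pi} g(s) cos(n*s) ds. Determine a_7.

6*(4 - 49*pi**2)/(2401*pi)

a_7 = 2/pi ∫_0^{pi} (s**3) cos(7*s) ds.
Integrating by parts three times (tabular method), an antiderivative of (s**3) cos(7*s) is s**3*sin(7*s)/7 + 3*s**2*cos(7*s)/49 - 6*s*sin(7*s)/343 - 6*cos(7*s)/2401; evaluating from 0 to pi: ∫_{0}^{pi} (s**3) cos(7*s) ds = (6/2401 - 3*pi**2/49) - (-6/2401) = 12/2401 - 3*pi**2/49.
Hence a_7 = (2/pi)·(12/2401 - 3*pi**2/49) = 6*(4 - 49*pi**2)/(2401*pi).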